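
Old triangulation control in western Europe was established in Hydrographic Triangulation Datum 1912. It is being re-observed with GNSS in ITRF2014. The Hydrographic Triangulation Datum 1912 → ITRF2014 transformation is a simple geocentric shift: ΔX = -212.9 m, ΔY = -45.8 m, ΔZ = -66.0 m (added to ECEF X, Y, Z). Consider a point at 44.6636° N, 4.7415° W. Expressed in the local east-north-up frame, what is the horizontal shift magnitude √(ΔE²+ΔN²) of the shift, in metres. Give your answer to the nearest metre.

At φ = 44.6636°, λ = -4.7415°: sin φ = 0.702943, cos φ = 0.711246, sin λ = -0.082660, cos λ = 0.996578.
ΔE = −sin λ·ΔX + cos λ·ΔY = −(-0.082660)·(-212.9) + (0.996578)·(-45.8) = -63.24 m.
ΔN = −sin φ cos λ·ΔX − sin φ sin λ·ΔY + cos φ·ΔZ = −(0.702943)(0.996578)(-212.9) − (0.702943)(-0.082660)(-45.8) + (0.711246)(-66.0) = 99.54 m.
Horizontal magnitude = √(ΔE² + ΔN²) = √((-63.24)² + 99.54²) = 117.93 m.

118 m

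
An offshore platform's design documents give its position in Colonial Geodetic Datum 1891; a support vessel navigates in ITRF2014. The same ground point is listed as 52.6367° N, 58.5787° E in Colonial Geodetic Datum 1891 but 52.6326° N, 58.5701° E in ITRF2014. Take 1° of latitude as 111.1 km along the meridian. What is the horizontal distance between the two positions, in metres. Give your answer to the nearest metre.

737 m

Δφ = 52.6326° − 52.6367° = -0.0041°; Δλ = 58.5701° − 58.5787° = -0.0086°.
ΔN = Δφ × 111100 = -455.5 m; ΔE = Δλ × 111100 × cos(52.6367°) = -0.0086 × 111100 × 0.606867 = -579.8 m.
Distance = √(ΔE² + ΔN²) = √((-579.8)² + (-455.5)²) = 737.4 m.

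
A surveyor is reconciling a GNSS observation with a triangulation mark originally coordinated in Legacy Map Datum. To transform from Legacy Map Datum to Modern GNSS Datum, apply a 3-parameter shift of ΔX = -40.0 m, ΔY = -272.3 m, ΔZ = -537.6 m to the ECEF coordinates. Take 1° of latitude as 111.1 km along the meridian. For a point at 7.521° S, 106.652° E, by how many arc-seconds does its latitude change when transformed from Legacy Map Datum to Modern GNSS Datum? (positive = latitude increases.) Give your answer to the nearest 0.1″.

Δφ = -18.3″

sin φ = -0.130890, cos φ = 0.991397, sin λ = 0.958063, cos λ = -0.286558.
North component: ΔN = −sin φ cos λ·ΔX − sin φ sin λ·ΔY + cos φ·ΔZ = −(-0.130890)(-0.286558)(-40.0) − (-0.130890)(0.958063)(-272.3) + (0.991397)(-537.6) = -565.62 m.
1° of latitude spans 111100 m, so Δφ = -565.62 / 111100 × 3600 = -18.328″.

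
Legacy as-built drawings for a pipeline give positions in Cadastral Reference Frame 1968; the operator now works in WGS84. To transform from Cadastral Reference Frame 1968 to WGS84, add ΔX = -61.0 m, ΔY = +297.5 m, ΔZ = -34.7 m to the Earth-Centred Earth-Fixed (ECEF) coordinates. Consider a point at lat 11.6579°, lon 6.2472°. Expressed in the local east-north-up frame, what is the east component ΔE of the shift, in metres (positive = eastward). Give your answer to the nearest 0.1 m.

ΔE = 302.4 m

The local east axis at (φ, λ) is (−sin λ, cos λ, 0), so ΔE = −sin(6.2472°)·(-61.0) + cos(6.2472°)·297.5 = 302.37 m.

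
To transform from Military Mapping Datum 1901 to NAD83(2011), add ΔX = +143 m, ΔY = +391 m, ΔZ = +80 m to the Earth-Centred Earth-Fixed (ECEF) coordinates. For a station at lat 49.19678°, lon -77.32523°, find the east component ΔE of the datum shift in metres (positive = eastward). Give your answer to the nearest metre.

ΔE = 225 m

The local east axis at (φ, λ) is (−sin λ, cos λ, 0), so ΔE = −sin(-77.32523°)·143 + cos(-77.32523°)·391 = 225.31 m.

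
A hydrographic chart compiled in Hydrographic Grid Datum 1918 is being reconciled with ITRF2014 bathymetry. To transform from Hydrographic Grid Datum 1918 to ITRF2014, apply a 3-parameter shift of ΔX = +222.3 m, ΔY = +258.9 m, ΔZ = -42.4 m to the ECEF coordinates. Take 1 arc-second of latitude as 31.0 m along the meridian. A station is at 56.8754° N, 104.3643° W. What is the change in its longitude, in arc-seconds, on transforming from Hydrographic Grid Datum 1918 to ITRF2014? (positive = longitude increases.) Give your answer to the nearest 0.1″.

Δλ = 8.9″

sin φ = 0.837484, cos φ = 0.546462, sin λ = -0.968738, cos λ = -0.248086.
East component: ΔE = −sin λ·ΔX + cos λ·ΔY = −(-0.968738)(222.3) + (-0.248086)(258.9) = 151.12 m.
1° of latitude spans 3600 × 31.00 = 111600 m; at latitude φ, 1° of longitude spans that × cos φ = 60985.1 m, so Δλ = 151.12 / 60985.1 × 3600 = 8.921″.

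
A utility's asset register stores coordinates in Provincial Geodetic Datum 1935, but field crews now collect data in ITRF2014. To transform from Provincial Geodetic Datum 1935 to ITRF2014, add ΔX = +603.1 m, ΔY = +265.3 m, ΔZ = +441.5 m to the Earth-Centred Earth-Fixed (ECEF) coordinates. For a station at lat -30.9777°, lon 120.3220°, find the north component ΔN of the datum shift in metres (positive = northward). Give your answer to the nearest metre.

ΔN = 340 m

The local north axis is (−sin φ cos λ, −sin φ sin λ, cos φ), giving ΔN = -156.717 + 117.871 + 378.528 = 339.68 m.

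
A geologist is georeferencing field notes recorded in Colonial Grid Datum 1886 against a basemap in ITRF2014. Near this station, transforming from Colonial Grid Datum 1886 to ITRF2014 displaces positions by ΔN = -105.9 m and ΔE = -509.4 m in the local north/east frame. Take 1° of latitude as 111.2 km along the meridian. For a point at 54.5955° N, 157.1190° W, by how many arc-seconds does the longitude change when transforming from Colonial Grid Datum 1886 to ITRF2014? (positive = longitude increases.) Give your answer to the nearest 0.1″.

At latitude 54.5955°, cos φ = 0.579345.
1° of longitude at this latitude = 111.2 × cos φ = 64.42 km, so Δλ = -509.4 / 64423.2 = -0.0079071° = -28.466″.

Δλ = -28.5″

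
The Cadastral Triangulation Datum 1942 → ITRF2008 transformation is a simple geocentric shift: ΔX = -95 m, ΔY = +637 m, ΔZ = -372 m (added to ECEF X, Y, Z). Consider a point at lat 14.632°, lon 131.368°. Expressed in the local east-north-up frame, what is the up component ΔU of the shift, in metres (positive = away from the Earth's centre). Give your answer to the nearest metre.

ΔU = 429 m

At φ = 14.632°, λ = 131.368°: sin φ = 0.252610, cos φ = 0.967568, sin λ = 0.750480, cos λ = -0.660893.
ΔU = cos φ cos λ·ΔX + cos φ sin λ·ΔY + sin φ·ΔZ = (0.967568)(-0.660893)(-95) + (0.967568)(0.750480)(637) + (0.252610)(-372) = 429.33 m.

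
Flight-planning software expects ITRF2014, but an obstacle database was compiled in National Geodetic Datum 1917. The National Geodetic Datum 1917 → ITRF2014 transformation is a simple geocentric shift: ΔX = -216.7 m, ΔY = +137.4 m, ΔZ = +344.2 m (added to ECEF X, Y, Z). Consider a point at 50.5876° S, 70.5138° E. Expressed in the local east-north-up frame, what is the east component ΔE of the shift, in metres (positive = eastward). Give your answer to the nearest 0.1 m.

ΔE = 250.1 m

The local east axis at (φ, λ) is (−sin λ, cos λ, 0), so ΔE = −sin(70.5138°)·(-216.7) + cos(70.5138°)·137.4 = 250.12 m.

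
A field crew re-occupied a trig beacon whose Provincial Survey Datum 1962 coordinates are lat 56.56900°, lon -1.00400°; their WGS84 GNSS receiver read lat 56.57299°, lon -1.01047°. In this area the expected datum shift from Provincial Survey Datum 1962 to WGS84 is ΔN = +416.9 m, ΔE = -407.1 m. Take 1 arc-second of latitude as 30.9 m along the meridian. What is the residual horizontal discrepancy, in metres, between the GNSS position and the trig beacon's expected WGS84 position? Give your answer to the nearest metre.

Observed coordinate differences: Δφ = +0.00399°, Δλ = -0.00647°.
Converting to metres (1° lat = 111240 m, cos φ = 0.550932): observed ΔN = 443.8 m, observed ΔE = -396.5 m.
Subtracting the expected shift leaves a residual of 443.8 − (416.9) = 26.9 m north and -396.5 − (-407.1) = 10.6 m east.
Residual distance = √(26.9² + 10.6²) = 29.0 m.

29 m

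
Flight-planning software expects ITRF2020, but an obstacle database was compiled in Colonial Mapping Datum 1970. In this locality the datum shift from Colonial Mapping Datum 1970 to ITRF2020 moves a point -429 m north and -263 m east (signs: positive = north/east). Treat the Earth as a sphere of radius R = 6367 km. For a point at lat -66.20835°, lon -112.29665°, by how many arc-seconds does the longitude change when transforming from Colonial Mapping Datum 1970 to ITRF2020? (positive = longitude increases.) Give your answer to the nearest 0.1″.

Δλ = -21.1″

At latitude -66.20835°, cos φ = 0.403412.
One radian of longitude at latitude φ spans R cos φ, so Δλ = ΔE / (R cos φ) = -263.0 / (6367000 × 0.403412) = -1.0239e-04 rad = -21.120″.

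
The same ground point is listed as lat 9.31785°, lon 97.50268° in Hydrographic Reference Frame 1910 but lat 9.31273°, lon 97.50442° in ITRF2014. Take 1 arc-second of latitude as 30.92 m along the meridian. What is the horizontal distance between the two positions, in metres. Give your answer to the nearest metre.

Δφ = 9.31273° − 9.31785° = -0.00512°; Δλ = 97.50442° − 97.50268° = +0.00174°.
1° of latitude = 3600 × 30.92 = 111312 m.
ΔN = Δφ × 111312 = -569.9 m; ΔE = Δλ × 111312 × cos(9.31785°) = +0.00174 × 111312 × 0.986805 = 191.1 m.
Distance = √(ΔE² + ΔN²) = √(191.1² + (-569.9)²) = 601.1 m.

601 m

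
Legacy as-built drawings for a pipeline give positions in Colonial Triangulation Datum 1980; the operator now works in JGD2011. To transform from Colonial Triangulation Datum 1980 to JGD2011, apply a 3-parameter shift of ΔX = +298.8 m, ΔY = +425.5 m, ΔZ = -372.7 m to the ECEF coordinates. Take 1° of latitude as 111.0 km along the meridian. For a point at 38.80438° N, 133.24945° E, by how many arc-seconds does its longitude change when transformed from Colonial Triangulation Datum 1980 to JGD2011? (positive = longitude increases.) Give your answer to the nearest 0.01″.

sin φ = 0.626663, cos φ = 0.779290, sin λ = 0.728378, cos λ = -0.685176.
East component: ΔE = −sin λ·ΔX + cos λ·ΔY = −(0.728378)(298.8) + (-0.685176)(425.5) = -509.18 m.
1° of latitude spans 111000 m; at latitude φ, 1° of longitude spans that × cos φ = 86501.2 m, so Δλ = -509.18 / 86501.2 × 3600 = -21.191″.

Δλ = -21.19″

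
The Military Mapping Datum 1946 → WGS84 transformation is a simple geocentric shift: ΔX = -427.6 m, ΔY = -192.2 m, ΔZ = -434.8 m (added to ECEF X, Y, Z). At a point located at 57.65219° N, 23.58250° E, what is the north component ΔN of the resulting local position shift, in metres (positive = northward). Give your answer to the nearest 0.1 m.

At φ = 57.65219°, λ = 23.58250°: sin φ = 0.844816, cos φ = 0.535057, sin λ = 0.400069, cos λ = 0.916485.
ΔN = −sin φ cos λ·ΔX − sin φ sin λ·ΔY + cos φ·ΔZ = −(0.844816)(0.916485)(-427.6) − (0.844816)(0.400069)(-192.2) + (0.535057)(-434.8) = 163.39 m.

ΔN = 163.4 m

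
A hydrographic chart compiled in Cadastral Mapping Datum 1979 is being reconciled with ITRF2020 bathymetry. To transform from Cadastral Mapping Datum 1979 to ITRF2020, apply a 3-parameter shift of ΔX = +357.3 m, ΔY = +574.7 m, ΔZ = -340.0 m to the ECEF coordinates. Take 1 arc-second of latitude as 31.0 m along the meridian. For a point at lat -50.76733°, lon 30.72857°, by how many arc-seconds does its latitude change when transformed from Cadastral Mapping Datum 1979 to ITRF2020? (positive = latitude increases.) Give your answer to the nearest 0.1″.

sin φ = -0.774584, cos φ = 0.632471, sin λ = 0.510972, cos λ = 0.859598.
North component: ΔN = −sin φ cos λ·ΔX − sin φ sin λ·ΔY + cos φ·ΔZ = −(-0.774584)(0.859598)(357.3) − (-0.774584)(0.510972)(574.7) + (0.632471)(-340.0) = 250.32 m.
1° of latitude spans 3600 × 31.00 = 111600 m, so Δφ = 250.32 / 111600 × 3600 = 8.075″.

Δφ = 8.1″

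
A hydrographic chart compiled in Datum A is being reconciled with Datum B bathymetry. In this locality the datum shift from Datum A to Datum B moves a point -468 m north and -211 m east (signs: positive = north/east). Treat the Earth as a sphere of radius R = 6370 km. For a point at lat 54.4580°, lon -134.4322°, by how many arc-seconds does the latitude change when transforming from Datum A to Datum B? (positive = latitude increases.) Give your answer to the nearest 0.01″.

On a sphere of radius R, 1 rad of latitude = R, so Δφ = ΔN / R = -468.0 / 6370000 = -7.3469e-05 rad = -15.154″.

Δφ = -15.15″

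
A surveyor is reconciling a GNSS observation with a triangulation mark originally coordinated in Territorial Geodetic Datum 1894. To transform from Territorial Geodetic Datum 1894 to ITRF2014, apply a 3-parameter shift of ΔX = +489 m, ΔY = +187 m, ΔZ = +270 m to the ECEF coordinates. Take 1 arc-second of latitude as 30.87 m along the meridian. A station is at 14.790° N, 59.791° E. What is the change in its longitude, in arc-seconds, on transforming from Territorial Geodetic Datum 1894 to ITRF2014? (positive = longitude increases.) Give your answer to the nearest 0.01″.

sin φ = 0.255277, cos φ = 0.966868, sin λ = 0.864196, cos λ = 0.503156.
East component: ΔE = −sin λ·ΔX + cos λ·ΔY = −(0.864196)(489) + (0.503156)(187) = -328.50 m.
1° of latitude spans 3600 × 30.87 = 111132 m; at latitude φ, 1° of longitude spans that × cos φ = 107450.0 m, so Δλ = -328.50 / 107450.0 × 3600 = -11.006″.

Δλ = -11.01″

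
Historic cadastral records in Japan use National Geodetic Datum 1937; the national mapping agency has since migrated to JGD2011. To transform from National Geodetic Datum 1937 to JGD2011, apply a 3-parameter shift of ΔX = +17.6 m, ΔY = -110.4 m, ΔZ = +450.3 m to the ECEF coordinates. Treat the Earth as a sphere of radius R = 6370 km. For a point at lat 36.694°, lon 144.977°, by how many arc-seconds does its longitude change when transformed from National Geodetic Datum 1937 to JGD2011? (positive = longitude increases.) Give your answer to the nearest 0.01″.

Δλ = 3.24″

sin φ = 0.597541, cos φ = 0.801838, sin λ = 0.573905, cos λ = -0.818922.
East component: ΔE = −sin λ·ΔX + cos λ·ΔY = −(0.573905)(17.6) + (-0.818922)(-110.4) = 80.31 m.
1° of latitude spans πR/180 = 111177 m; at latitude φ, 1° of longitude spans that × cos φ = 89146.3 m, so Δλ = 80.31 / 89146.3 × 3600 = 3.243″.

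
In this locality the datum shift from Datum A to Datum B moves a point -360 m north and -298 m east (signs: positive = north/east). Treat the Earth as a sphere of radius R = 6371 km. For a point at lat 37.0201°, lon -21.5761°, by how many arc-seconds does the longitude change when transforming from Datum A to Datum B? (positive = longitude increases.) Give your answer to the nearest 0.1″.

At latitude 37.0201°, cos φ = 0.798424.
One radian of longitude at latitude φ spans R cos φ, so Δλ = ΔE / (R cos φ) = -298.0 / (6371000 × 0.798424) = -5.8583e-05 rad = -12.084″.

Δλ = -12.1″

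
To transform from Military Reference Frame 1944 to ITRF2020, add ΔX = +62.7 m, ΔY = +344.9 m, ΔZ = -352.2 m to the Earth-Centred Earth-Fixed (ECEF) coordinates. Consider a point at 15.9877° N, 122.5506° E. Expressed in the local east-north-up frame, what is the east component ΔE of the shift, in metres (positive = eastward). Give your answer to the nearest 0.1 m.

ΔE = -238.4 m

At φ = 15.9877°, λ = 122.5506°: sin φ = 0.275431, cos φ = 0.961321, sin λ = 0.842917, cos λ = -0.538044.
ΔE = −sin λ·ΔX + cos λ·ΔY = −(0.842917)·(62.7) + (-0.538044)·(344.9) = -238.42 m.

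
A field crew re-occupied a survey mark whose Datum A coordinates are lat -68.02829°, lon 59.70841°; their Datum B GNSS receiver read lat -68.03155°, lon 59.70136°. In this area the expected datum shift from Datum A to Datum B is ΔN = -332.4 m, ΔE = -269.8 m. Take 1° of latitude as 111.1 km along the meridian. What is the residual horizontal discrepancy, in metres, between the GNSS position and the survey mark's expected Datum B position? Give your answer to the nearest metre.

38 m

Observed coordinate differences: Δφ = -0.00326°, Δλ = -0.00705°.
Converting to metres (1° lat = 111100 m, cos φ = 0.374149): observed ΔN = -362.2 m, observed ΔE = -293.1 m.
Subtracting the expected shift leaves a residual of -362.2 − (-332.4) = -29.8 m north and -293.1 − (-269.8) = -23.3 m east.
Residual distance = √((-29.8)² + (-23.3)²) = 37.8 m.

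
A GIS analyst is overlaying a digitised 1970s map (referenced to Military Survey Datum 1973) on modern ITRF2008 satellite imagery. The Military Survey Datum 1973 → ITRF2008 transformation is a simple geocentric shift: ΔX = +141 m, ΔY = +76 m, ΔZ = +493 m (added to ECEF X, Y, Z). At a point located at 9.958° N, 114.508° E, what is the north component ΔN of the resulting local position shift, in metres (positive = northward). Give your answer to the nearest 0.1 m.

At φ = 9.958°, λ = 114.508°: sin φ = 0.172926, cos φ = 0.984935, sin λ = 0.909903, cos λ = -0.414820.
ΔN = −sin φ cos λ·ΔX − sin φ sin λ·ΔY + cos φ·ΔZ = −(0.172926)(-0.414820)(141) − (0.172926)(0.909903)(76) + (0.984935)(493) = 483.73 m.

ΔN = 483.7 m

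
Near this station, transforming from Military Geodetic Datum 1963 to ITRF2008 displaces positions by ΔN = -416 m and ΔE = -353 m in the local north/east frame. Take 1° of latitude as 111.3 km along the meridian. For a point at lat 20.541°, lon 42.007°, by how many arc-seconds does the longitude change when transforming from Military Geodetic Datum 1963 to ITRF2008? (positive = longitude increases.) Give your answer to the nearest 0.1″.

At latitude 20.541°, cos φ = 0.936421.
1° of longitude at this latitude = 111.3 × cos φ = 104.22 km, so Δλ = -353.0 / 104223.7 = -0.0033869° = -12.193″.

Δλ = -12.2″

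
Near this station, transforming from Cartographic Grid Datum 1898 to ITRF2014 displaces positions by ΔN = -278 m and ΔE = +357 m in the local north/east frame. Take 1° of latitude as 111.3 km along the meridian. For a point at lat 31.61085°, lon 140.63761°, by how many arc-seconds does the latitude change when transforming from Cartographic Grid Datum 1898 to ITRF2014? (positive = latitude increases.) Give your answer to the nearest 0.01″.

Δφ = -8.99″

1° of latitude = 111.3 km, so Δφ = -278.0 / 111300 = -0.0024978° = -8.992″.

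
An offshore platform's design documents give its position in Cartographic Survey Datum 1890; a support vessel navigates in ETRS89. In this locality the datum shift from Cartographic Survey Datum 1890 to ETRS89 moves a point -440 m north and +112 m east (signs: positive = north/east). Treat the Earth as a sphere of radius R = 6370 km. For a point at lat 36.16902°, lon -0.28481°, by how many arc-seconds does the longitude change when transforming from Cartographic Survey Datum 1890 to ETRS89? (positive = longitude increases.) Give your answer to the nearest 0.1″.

Δλ = 4.5″

At latitude 36.16902°, cos φ = 0.807280.
One radian of longitude at latitude φ spans R cos φ, so Δλ = ΔE / (R cos φ) = 112.0 / (6370000 × 0.807280) = 2.1780e-05 rad = 4.492″.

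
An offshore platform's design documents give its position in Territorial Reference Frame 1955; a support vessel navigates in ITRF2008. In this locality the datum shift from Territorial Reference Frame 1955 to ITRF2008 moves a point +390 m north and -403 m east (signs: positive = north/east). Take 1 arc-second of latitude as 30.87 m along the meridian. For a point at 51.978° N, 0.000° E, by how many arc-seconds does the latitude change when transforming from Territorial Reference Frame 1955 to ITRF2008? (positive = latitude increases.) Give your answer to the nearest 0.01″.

1″ of latitude = 30.87 m, so Δφ = 390.0 / 30.87 = 12.634″.

Δφ = 12.63″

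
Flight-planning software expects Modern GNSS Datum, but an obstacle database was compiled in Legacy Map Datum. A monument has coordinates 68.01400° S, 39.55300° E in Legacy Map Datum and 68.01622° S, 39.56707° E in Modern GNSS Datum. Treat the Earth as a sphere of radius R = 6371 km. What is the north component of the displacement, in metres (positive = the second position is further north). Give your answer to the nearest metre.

Δφ = -68.01622° − -68.01400° = -0.00222°; Δλ = 39.56707° − 39.55300° = +0.01407°.
1° along a meridian = πR/180 = 111195 m.
ΔN = Δφ × 111195 = -246.9 m; ΔE = Δλ × 111195 × cos(-68.01400°) = +0.01407 × 111195 × 0.374380 = 585.7 m.

ΔN = -247 m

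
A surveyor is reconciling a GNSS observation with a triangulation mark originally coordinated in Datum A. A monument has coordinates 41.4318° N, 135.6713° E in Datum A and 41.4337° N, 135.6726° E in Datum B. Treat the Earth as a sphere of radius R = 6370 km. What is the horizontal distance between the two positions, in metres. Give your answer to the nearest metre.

237 m

Δφ = 41.4337° − 41.4318° = +0.0019°; Δλ = 135.6726° − 135.6713° = +0.0013°.
1° along a meridian = πR/180 = 111177 m.
ΔN = Δφ × 111177 = 211.2 m; ΔE = Δλ × 111177 × cos(41.4318°) = +0.0013 × 111177 × 0.749744 = 108.4 m.
Distance = √(ΔE² + ΔN²) = √(108.4² + 211.2²) = 237.4 m.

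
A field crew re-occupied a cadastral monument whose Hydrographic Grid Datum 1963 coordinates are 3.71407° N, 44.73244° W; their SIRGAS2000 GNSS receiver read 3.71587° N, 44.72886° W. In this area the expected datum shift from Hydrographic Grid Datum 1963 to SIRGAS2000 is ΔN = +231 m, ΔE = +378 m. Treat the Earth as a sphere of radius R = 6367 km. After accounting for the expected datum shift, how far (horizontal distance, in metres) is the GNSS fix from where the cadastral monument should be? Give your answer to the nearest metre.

36 m

Observed coordinate differences: Δφ = +0.00180°, Δλ = +0.00358°.
Converting to metres (1° lat = 111125 m, cos φ = 0.997900): observed ΔN = 200.0 m, observed ΔE = 397.0 m.
Subtracting the expected shift leaves a residual of 200.0 − (231) = -31.0 m north and 397.0 − (378) = 19.0 m east.
Residual distance = √((-31.0)² + 19.0²) = 36.3 m.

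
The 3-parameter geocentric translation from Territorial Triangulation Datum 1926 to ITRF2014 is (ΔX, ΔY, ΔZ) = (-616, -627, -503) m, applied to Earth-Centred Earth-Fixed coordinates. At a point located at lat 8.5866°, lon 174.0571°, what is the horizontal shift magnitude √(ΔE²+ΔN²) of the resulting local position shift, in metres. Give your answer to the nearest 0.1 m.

The local east axis at (φ, λ) is (−sin λ, cos λ, 0), so ΔE = −sin(174.0571°)·(-616) + cos(174.0571°)·(-627) = 687.41 m.
The local north axis is (−sin φ cos λ, −sin φ sin λ, cos φ), giving ΔN = -91.477 + 9.693 − 497.362 = -579.15 m.
Horizontal magnitude = √(ΔE² + ΔN²) = √(687.41² + (-579.15)²) = 898.86 m.

898.9 m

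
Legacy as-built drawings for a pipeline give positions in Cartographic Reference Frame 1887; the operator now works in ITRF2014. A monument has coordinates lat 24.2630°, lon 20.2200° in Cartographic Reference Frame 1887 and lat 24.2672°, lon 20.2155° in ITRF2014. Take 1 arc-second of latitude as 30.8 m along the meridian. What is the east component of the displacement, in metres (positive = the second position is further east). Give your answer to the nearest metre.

Δφ = 24.2672° − 24.2630° = +0.0042°; Δλ = 20.2155° − 20.2200° = -0.0045°.
1° of latitude = 3600 × 30.80 = 110880 m.
ΔN = Δφ × 110880 = 465.7 m; ΔE = Δλ × 110880 × cos(24.2630°) = -0.0045 × 110880 × 0.911669 = -454.9 m.

ΔE = -455 m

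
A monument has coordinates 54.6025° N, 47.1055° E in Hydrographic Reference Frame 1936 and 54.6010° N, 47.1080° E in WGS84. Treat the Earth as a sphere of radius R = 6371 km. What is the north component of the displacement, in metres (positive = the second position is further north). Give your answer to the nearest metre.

Δφ = 54.6010° − 54.6025° = -0.0015°; Δλ = 47.1080° − 47.1055° = +0.0025°.
1° along a meridian = πR/180 = 111195 m.
ΔN = Δφ × 111195 = -166.8 m; ΔE = Δλ × 111195 × cos(54.6025°) = +0.0025 × 111195 × 0.579246 = 161.0 m.

ΔN = -167 m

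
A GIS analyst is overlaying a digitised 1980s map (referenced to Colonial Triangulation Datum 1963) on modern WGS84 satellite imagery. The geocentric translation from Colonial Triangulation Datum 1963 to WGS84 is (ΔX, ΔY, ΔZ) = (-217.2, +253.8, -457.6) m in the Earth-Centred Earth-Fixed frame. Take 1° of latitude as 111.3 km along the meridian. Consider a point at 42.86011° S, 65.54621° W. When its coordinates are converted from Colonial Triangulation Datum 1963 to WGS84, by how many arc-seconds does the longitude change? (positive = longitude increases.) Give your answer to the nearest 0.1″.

sin φ = -0.680211, cos φ = 0.733017, sin λ = -0.910295, cos λ = 0.413959.
East component: ΔE = −sin λ·ΔX + cos λ·ΔY = −(-0.910295)(-217.2) + (0.413959)(253.8) = -92.65 m.
1° of latitude spans 111300 m; at latitude φ, 1° of longitude spans that × cos φ = 81584.8 m, so Δλ = -92.65 / 81584.8 × 3600 = -4.088″.

Δλ = -4.1″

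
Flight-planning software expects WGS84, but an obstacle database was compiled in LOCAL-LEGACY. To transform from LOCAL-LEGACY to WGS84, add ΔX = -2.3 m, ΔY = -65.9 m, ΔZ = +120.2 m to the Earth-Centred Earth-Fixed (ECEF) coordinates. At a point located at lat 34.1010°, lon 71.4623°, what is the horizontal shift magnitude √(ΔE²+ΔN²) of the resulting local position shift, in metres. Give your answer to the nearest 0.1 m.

136.3 m

The local east axis at (φ, λ) is (−sin λ, cos λ, 0), so ΔE = −sin(71.4623°)·(-2.3) + cos(71.4623°)·(-65.9) = -18.77 m.
The local north axis is (−sin φ cos λ, −sin φ sin λ, cos φ), giving ΔN = 0.410 + 35.030 + 99.532 = 134.97 m.
Horizontal magnitude = √(ΔE² + ΔN²) = √((-18.77)² + 134.97²) = 136.27 m.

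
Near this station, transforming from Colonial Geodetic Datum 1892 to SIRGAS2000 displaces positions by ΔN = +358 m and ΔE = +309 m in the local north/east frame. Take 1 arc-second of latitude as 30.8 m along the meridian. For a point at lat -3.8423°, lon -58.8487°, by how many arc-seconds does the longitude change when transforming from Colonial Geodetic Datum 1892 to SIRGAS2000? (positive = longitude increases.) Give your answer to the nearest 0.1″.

At latitude -3.8423°, cos φ = 0.997752.
1″ of longitude at this latitude = 30.80 × cos φ = 30.7308 m, so Δλ = 309.0 / 30.7308 = 10.055″.

Δλ = 10.1″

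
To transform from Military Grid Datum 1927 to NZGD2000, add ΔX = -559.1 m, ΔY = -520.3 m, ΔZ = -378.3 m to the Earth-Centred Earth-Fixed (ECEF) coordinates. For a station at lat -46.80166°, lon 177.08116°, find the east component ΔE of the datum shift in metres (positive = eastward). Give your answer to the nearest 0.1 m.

The local east axis at (φ, λ) is (−sin λ, cos λ, 0), so ΔE = −sin(177.08116°)·(-559.1) + cos(177.08116°)·(-520.3) = 548.10 m.

ΔE = 548.1 m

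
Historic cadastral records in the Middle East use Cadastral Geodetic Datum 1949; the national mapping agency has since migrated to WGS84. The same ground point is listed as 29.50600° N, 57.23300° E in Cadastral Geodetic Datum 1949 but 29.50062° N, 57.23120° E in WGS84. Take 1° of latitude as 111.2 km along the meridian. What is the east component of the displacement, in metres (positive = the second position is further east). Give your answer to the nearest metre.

ΔE = -174 m

Δφ = 29.50062° − 29.50600° = -0.00538°; Δλ = 57.23120° − 57.23300° = -0.00180°.
ΔN = Δφ × 111200 = -598.3 m; ΔE = Δλ × 111200 × cos(29.50600°) = -0.00180 × 111200 × 0.870304 = -174.2 m.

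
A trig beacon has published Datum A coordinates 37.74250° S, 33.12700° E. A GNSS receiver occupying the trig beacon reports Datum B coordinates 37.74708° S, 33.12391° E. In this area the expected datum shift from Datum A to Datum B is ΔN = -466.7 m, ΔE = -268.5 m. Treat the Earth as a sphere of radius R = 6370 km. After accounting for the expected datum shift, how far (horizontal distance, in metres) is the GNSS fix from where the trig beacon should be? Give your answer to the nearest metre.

Observed coordinate differences: Δφ = -0.00458°, Δλ = -0.00309°.
Converting to metres (1° lat = 111177 m, cos φ = 0.790770): observed ΔN = -509.2 m, observed ΔE = -271.7 m.
Subtracting the expected shift leaves a residual of -509.2 − (-466.7) = -42.5 m north and -271.7 − (-268.5) = -3.2 m east.
Residual distance = √((-42.5)² + (-3.2)²) = 42.6 m.

43 m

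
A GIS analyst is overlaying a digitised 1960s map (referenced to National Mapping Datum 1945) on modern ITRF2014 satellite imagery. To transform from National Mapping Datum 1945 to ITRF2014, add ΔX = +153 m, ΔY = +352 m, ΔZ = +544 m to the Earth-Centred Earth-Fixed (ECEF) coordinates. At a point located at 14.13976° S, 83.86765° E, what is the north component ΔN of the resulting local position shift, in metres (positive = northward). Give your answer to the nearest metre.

ΔN = 617 m

The local north axis is (−sin φ cos λ, −sin φ sin λ, cos φ), giving ΔN = 3.993 + 85.497 + 527.518 = 617.01 m.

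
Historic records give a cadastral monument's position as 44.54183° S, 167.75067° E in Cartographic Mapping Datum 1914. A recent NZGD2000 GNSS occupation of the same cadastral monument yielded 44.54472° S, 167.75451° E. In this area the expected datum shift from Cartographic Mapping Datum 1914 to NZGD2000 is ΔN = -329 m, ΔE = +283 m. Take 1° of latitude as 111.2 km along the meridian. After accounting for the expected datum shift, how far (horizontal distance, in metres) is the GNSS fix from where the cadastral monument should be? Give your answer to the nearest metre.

23 m

Observed coordinate differences: Δφ = -0.00289°, Δλ = +0.00384°.
Converting to metres (1° lat = 111200 m, cos φ = 0.712739): observed ΔN = -321.4 m, observed ΔE = 304.3 m.
Subtracting the expected shift leaves a residual of -321.4 − (-329) = 7.6 m north and 304.3 − (283) = 21.3 m east.
Residual distance = √(7.6² + 21.3²) = 22.7 m.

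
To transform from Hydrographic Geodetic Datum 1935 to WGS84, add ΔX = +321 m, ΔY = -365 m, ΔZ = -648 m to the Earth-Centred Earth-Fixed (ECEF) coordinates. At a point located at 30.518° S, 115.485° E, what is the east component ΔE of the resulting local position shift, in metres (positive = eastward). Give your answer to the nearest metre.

ΔE = -133 m

At φ = -30.518°, λ = 115.485°: sin φ = -0.507809, cos φ = 0.861470, sin λ = 0.902698, cos λ = -0.430275.
ΔE = −sin λ·ΔX + cos λ·ΔY = −(0.902698)·(321) + (-0.430275)·(-365) = -132.72 m.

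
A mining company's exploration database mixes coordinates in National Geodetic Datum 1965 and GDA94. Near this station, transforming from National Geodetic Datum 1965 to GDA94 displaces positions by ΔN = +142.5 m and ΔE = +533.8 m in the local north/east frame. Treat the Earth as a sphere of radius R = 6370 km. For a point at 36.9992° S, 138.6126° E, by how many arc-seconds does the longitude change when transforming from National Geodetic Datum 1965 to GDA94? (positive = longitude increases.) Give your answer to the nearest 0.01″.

At latitude -36.9992°, cos φ = 0.798644.
One radian of longitude at latitude φ spans R cos φ, so Δλ = ΔE / (R cos φ) = 533.8 / (6370000 × 0.798644) = 1.0493e-04 rad = 21.643″.

Δλ = 21.64″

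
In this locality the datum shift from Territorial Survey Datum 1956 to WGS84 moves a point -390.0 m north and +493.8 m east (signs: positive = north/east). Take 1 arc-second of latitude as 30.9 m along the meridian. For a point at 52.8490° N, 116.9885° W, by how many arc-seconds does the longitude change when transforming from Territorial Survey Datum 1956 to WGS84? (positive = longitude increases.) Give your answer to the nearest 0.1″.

At latitude 52.8490°, cos φ = 0.603918.
1″ of longitude at this latitude = 30.90 × cos φ = 18.6611 m, so Δλ = 493.8 / 18.6611 = 26.462″.

Δλ = 26.5″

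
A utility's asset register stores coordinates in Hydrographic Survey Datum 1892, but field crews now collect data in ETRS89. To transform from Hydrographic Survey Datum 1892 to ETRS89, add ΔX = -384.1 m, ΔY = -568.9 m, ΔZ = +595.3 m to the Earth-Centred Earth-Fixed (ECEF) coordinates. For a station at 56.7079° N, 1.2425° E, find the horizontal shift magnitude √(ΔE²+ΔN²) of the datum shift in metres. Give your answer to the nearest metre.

864 m

At φ = 56.7079°, λ = 1.2425°: sin φ = 0.835883, cos φ = 0.548908, sin λ = 0.021684, cos λ = 0.999765.
ΔE = −sin λ·ΔX + cos λ·ΔY = −(0.021684)·(-384.1) + (0.999765)·(-568.9) = -560.44 m.
ΔN = −sin φ cos λ·ΔX − sin φ sin λ·ΔY + cos φ·ΔZ = −(0.835883)(0.999765)(-384.1) − (0.835883)(0.021684)(-568.9) + (0.548908)(595.3) = 658.06 m.
Horizontal magnitude = √(ΔE² + ΔN²) = √((-560.44)² + 658.06²) = 864.37 m.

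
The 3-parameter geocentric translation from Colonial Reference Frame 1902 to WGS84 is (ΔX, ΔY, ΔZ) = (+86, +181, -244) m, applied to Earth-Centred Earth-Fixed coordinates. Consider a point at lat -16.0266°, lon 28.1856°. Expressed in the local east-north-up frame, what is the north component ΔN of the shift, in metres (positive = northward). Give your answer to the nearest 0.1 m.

ΔN = -190.0 m

At φ = -16.0266°, λ = 28.1856°: sin φ = -0.276084, cos φ = 0.961134, sin λ = 0.472329, cos λ = 0.881422.
ΔN = −sin φ cos λ·ΔX − sin φ sin λ·ΔY + cos φ·ΔZ = −(-0.276084)(0.881422)(86) − (-0.276084)(0.472329)(181) + (0.961134)(-244) = -189.99 m.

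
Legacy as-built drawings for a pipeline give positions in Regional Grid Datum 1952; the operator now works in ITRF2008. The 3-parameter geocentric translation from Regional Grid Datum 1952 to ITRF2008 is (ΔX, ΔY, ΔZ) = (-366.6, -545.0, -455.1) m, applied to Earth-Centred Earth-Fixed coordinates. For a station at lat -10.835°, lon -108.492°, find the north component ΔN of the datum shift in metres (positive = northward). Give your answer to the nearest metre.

ΔN = -328 m

At φ = -10.835°, λ = -108.492°: sin φ = -0.187981, cos φ = 0.982173, sin λ = -0.948368, cos λ = -0.317172.
ΔN = −sin φ cos λ·ΔX − sin φ sin λ·ΔY + cos φ·ΔZ = −(-0.187981)(-0.317172)(-366.6) − (-0.187981)(-0.948368)(-545.0) + (0.982173)(-455.1) = -327.97 m.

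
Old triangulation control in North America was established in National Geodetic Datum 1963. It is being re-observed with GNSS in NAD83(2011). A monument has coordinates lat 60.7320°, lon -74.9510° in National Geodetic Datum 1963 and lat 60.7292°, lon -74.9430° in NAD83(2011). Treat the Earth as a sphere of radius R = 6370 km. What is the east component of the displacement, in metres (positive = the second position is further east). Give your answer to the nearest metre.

ΔE = 435 m

Δφ = 60.7292° − 60.7320° = -0.0028°; Δλ = -74.9430° − -74.9510° = +0.0080°.
1° along a meridian = πR/180 = 111177 m.
ΔN = Δφ × 111177 = -311.3 m; ΔE = Δλ × 111177 × cos(60.7320°) = +0.0080 × 111177 × 0.488895 = 434.8 m.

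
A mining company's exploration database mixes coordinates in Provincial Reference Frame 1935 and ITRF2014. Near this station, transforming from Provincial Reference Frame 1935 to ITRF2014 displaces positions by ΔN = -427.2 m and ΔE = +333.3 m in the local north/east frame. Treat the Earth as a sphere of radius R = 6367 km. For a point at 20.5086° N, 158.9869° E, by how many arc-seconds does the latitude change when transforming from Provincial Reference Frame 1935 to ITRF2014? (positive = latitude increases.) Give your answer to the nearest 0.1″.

On a sphere of radius R, 1 rad of latitude = R, so Δφ = ΔN / R = -427.2 / 6367000 = -6.7096e-05 rad = -13.840″.

Δφ = -13.8″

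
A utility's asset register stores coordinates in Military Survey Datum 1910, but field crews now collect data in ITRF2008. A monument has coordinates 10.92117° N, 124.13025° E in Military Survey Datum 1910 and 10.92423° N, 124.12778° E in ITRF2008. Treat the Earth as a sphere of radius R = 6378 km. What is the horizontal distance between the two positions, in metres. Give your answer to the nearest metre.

Δφ = 10.92423° − 10.92117° = +0.00306°; Δλ = 124.12778° − 124.13025° = -0.00247°.
1° along a meridian = πR/180 = 111317 m.
ΔN = Δφ × 111317 = 340.6 m; ΔE = Δλ × 111317 × cos(10.92117°) = -0.00247 × 111317 × 0.981889 = -270.0 m.
Distance = √(ΔE² + ΔN²) = √((-270.0)² + 340.6²) = 434.6 m.

435 m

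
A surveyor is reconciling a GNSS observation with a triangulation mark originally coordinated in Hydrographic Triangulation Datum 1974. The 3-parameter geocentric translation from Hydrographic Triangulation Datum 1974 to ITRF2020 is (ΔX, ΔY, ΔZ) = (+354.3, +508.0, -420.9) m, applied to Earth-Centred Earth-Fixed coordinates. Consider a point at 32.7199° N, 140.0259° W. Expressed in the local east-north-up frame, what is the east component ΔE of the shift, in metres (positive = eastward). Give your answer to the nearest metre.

ΔE = -162 m

At φ = 32.7199°, λ = -140.0259°: sin φ = 0.540533, cos φ = 0.841323, sin λ = -0.642441, cos λ = -0.766335.
ΔE = −sin λ·ΔX + cos λ·ΔY = −(-0.642441)·(354.3) + (-0.766335)·(508.0) = -161.68 m.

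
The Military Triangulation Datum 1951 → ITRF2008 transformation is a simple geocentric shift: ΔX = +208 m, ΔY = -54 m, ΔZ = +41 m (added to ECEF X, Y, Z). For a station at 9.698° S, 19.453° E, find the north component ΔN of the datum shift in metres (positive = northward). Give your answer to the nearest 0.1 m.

The local north axis is (−sin φ cos λ, −sin φ sin λ, cos φ), giving ΔN = 33.038 − 3.029 + 40.414 = 70.42 m.

ΔN = 70.4 m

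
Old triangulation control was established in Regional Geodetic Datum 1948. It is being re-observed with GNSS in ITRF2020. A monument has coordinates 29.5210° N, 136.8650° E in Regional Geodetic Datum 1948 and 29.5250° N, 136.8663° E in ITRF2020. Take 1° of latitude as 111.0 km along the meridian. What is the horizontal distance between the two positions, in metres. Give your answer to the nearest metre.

461 m

Δφ = 29.5250° − 29.5210° = +0.0040°; Δλ = 136.8663° − 136.8650° = +0.0013°.
ΔN = Δφ × 111000 = 444.0 m; ΔE = Δλ × 111000 × cos(29.5210°) = +0.0013 × 111000 × 0.870175 = 125.6 m.
Distance = √(ΔE² + ΔN²) = √(125.6² + 444.0²) = 461.4 m.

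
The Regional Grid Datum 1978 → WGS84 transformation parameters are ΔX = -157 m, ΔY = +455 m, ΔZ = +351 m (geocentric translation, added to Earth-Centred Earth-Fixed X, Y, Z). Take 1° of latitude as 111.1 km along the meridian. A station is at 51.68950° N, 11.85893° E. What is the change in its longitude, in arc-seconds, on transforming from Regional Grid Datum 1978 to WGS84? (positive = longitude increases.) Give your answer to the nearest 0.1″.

Δλ = 25.0″

sin φ = 0.784663, cos φ = 0.619923, sin λ = 0.205503, cos λ = 0.978657.
East component: ΔE = −sin λ·ΔX + cos λ·ΔY = −(0.205503)(-157) + (0.978657)(455) = 477.55 m.
1° of latitude spans 111100 m; at latitude φ, 1° of longitude spans that × cos φ = 68873.4 m, so Δλ = 477.55 / 68873.4 × 3600 = 24.962″.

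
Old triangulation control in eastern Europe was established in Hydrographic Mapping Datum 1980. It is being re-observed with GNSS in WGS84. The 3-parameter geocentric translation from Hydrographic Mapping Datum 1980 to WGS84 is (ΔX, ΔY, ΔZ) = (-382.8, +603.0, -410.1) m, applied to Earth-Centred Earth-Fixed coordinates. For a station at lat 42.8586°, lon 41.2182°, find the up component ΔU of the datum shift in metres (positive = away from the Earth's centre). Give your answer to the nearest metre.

ΔU = -199 m

At φ = 42.8586°, λ = 41.2182°: sin φ = 0.680191, cos φ = 0.733035, sin λ = 0.658928, cos λ = 0.752206.
ΔU = cos φ cos λ·ΔX + cos φ sin λ·ΔY + sin φ·ΔZ = (0.733035)(0.752206)(-382.8) + (0.733035)(0.658928)(603.0) + (0.680191)(-410.1) = -198.76 m.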